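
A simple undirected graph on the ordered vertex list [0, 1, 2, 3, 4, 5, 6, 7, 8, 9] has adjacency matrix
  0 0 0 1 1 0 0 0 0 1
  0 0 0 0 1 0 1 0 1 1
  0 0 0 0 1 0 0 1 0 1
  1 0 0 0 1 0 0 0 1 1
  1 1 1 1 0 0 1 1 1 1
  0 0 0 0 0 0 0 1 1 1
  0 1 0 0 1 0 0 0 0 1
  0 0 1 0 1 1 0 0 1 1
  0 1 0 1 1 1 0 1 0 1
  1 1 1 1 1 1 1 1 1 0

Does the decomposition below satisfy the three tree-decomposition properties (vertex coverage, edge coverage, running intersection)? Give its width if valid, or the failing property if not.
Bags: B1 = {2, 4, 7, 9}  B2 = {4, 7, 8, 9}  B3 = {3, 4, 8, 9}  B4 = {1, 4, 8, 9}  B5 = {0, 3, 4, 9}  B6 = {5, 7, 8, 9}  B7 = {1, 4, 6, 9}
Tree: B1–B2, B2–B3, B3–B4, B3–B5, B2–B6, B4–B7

Vertex coverage: the bags together contain {0, 1, 2, 3, 4, 5, 6, 7, 8, 9}, the full vertex set. Edge coverage: each edge of G has both endpoints in at least one bag. Running intersection: for every vertex, the bags containing it form a connected subtree. All three properties hold, so this is a valid tree decomposition of width max|bag| − 1 = 3, and hence tw(G) ≤ 3.

Yes; width 3.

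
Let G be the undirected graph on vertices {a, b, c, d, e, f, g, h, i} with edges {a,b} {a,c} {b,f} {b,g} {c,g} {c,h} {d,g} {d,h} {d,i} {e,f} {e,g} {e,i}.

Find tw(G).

A width-3 tree decomposition is:
Bags: B1 = {a, b, c, f}  B2 = {b, c, f, g}  B3 = {c, e, f, g}  B4 = {c, e, g, h}  B5 = {d, e, g, h}  B6 = {d, e, h, i}
Tree: B1–B2, B2–B3, B3–B4, B4–B5, B5–B6
Each bag holds 4 vertices, so the decomposition has width 3, which upper-bounds the treewidth. For the lower bound: the 4 vertex sets {a,b,f}, {c}, {g}, {d,e,h,i} are disjoint, each induces a connected subgraph, and every pair is joined by at least one edge of G. Contracting each set to a single vertex therefore yields K_{4} as a minor, and since treewidth is minor-monotone, tw(G) ≥ tw(K_{4}) = 3. Hence tw(G) = 3 exactly.

3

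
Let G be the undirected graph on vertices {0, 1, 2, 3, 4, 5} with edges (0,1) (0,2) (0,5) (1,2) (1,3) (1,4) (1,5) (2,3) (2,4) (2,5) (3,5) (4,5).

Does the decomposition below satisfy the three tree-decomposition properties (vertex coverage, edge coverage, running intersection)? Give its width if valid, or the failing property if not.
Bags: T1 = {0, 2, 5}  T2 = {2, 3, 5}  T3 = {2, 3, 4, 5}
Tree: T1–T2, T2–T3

No — vertex 1 appears in no bag.

A tree decomposition must satisfy three properties: every vertex lies in some bag; for every edge, both endpoints lie together in some bag; and for every vertex, the bags containing it form a connected subtree. Here vertex 1 appears in no bag, so the decomposition is invalid.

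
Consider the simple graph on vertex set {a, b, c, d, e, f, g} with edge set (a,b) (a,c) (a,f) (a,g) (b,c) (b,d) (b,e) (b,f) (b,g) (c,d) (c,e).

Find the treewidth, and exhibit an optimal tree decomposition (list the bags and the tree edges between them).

Treewidth 2.
One such decomposition:
Bags: B1 = {a, b, c}  B2 = {b, c, d}  B3 = {a, b, g}  B4 = {b, c, e}  B5 = {a, b, f}
Tree: B1–B2, B1–B3, B2–B4, B3–B5

The largest bag has 3 vertices, giving width 2; this decomposition certifies tw(G) ≤ 2. Conversely, {a, b, g} is a clique of size 3, and the vertices of any clique must share a bag in every tree decomposition; so some bag has ≥ 3 vertices and tw(G) ≥ 2. Hence tw(G) = 2 exactly.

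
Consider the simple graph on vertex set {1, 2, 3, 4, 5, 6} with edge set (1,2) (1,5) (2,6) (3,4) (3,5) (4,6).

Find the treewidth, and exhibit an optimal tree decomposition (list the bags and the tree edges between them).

Every bag has size at most 3, so the width is 3 − 1 = 2 and tw(G) ≤ 2. For the lower bound, G contains the cycle 1–5–3–4–6–2–1, so G is not a forest; only forests have treewidth ≤ 1, hence tw(G) ≥ 2. Hence tw(G) = 2 exactly.

Treewidth 2.
Bags: B1 = {1, 3, 5}  B2 = {1, 3, 4}  B3 = {1, 4, 6}  B4 = {1, 2, 6}
Tree: B1–B2, B2–B3, B3–B4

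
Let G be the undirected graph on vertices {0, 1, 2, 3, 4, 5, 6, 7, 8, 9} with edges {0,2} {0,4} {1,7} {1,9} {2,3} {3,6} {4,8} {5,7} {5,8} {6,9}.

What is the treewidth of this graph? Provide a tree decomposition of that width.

Treewidth 2.
One such decomposition:
Bags: B1 = {4, 5, 8}  B2 = {4, 5, 7}  B3 = {1, 4, 7}  B4 = {1, 4, 9}  B5 = {4, 6, 9}  B6 = {3, 4, 6}  B7 = {2, 3, 4}  B8 = {0, 2, 4}
Tree: B1–B2, B2–B3, B3–B4, B4–B5, B5–B6, B6–B7, B7–B8

Each bag holds 3 vertices, so the decomposition has width 2, which upper-bounds the treewidth. Since 4–8–5–7–1–9–6–3–2–0–4 is a cycle in G, G is not acyclic. Forests are exactly the graphs of treewidth ≤ 1, so tw(G) ≥ 2. Therefore the treewidth is 2.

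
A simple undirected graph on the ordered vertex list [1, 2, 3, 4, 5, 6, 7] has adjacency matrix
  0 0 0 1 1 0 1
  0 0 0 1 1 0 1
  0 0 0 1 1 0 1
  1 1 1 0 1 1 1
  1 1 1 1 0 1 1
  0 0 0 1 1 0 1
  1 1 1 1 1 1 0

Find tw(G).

A width-3 tree decomposition is:
Bags: B1 = {4, 5, 6, 7}  B2 = {1, 4, 5, 7}  B3 = {2, 4, 5, 7}  B4 = {3, 4, 5, 7}
Tree: B1–B2, B2–B3, B1–B4
The largest bag has 4 vertices, giving width 3; this decomposition certifies tw(G) ≤ 3. On the other hand G contains the 4-clique {1, 4, 5, 7}. A clique must lie in a single bag of any decomposition, so no decomposition can have width below 3. The upper and lower bounds meet at 3, so that is the treewidth.

3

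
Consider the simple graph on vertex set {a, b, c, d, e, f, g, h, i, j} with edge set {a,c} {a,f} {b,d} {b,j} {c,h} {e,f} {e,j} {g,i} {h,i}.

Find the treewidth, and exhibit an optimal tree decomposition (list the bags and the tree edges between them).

Treewidth 1.
Bags: B1 = {b, d}  B2 = {b, j}  B3 = {e, j}  B4 = {e, f}  B5 = {a, f}  B6 = {a, c}  B7 = {c, h}  B8 = {h, i}  B9 = {g, i}
Tree: B1–B2, B2–B3, B3–B4, B4–B5, B5–B6, B6–B7, B7–B8, B8–B9

Each bag holds 2 vertices, so the decomposition has width 1, which upper-bounds the treewidth. Since G has at least one edge (e.g. d–b), it is not an edgeless graph, so tw(G) ≥ 1. The upper and lower bounds meet at 1, so that is the treewidth.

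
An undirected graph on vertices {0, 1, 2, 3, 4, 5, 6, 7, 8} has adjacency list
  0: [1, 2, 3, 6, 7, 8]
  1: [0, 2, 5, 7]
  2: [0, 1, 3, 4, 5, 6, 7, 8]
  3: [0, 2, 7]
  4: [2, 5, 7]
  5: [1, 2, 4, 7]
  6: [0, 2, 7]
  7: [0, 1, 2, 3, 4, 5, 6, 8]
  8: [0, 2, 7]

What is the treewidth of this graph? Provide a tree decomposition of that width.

Treewidth 3.
One optimal decomposition is:
Bags: B1 = {1, 2, 5, 7}  B2 = {0, 1, 2, 7}  B3 = {0, 2, 7, 8}  B4 = {0, 2, 6, 7}  B5 = {2, 4, 5, 7}  B6 = {0, 2, 3, 7}
Tree: B1–B2, B2–B3, B2–B4, B1–B5, B2–B6

The largest bag has 4 vertices, giving width 3; this decomposition certifies tw(G) ≤ 3. For the lower bound, the 4 vertices {0, 2, 7, 8} are pairwise adjacent, and any tree decomposition puts a clique entirely inside one bag — forcing width ≥ 3. The upper and lower bounds meet at 3, so that is the treewidth.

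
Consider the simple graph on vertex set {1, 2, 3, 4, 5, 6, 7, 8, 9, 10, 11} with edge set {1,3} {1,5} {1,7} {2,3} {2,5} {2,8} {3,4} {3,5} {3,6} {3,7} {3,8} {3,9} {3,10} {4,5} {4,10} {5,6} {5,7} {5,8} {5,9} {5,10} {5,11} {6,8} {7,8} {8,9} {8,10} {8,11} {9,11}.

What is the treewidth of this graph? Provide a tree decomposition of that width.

Treewidth 3.
One such decomposition:
Bags: B1 = {3, 5, 7, 8}  B2 = {3, 5, 8, 10}  B3 = {1, 3, 5, 7}  B4 = {3, 5, 8, 9}  B5 = {2, 3, 5, 8}  B6 = {3, 5, 6, 8}  B7 = {5, 8, 9, 11}  B8 = {3, 4, 5, 10}
Tree: B1–B2, B1–B3, B1–B4, B1–B5, B1–B6, B4–B7, B2–B8

Each bag holds 4 vertices, so the decomposition has width 3, which upper-bounds the treewidth. On the other hand G contains the 4-clique {5, 8, 9, 11}. A clique must lie in a single bag of any decomposition, so no decomposition can have width below 3. Hence tw(G) = 3 exactly.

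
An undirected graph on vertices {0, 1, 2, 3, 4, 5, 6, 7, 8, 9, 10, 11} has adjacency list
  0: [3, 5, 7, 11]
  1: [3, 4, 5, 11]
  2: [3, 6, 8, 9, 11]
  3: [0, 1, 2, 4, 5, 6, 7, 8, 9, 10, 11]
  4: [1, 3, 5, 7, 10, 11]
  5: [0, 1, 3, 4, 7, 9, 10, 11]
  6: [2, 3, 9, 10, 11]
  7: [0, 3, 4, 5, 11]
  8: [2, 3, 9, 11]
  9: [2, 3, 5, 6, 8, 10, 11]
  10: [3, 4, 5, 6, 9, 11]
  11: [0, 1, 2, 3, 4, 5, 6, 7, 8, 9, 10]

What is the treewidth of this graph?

4

A width-4 tree decomposition is:
Bags: B1 = {3, 5, 9, 10, 11}  B2 = {3, 6, 9, 10, 11}  B3 = {3, 4, 5, 10, 11}  B4 = {1, 3, 4, 5, 11}  B5 = {2, 3, 6, 9, 11}  B6 = {3, 4, 5, 7, 11}  B7 = {0, 3, 5, 7, 11}  B8 = {2, 3, 8, 9, 11}
Tree: B1–B2, B1–B3, B3–B4, B2–B5, B3–B6, B6–B7, B5–B8
Each bag holds 5 vertices, so the decomposition has width 4, which upper-bounds the treewidth. For the lower bound, the 5 vertices {2, 3, 8, 9, 11} are pairwise adjacent, and any tree decomposition puts a clique entirely inside one bag — forcing width ≥ 4. Hence tw(G) = 4 exactly.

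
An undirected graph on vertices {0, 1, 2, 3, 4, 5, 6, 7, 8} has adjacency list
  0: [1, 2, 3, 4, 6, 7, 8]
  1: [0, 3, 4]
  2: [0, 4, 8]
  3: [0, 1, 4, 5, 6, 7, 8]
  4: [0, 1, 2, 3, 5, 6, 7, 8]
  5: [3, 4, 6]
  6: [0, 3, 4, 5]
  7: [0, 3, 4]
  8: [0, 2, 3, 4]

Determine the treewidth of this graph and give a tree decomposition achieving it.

Treewidth 3.
One such decomposition:
Bags: B1 = {0, 1, 3, 4}  B2 = {0, 3, 4, 6}  B3 = {3, 4, 5, 6}  B4 = {0, 3, 4, 8}  B5 = {0, 2, 4, 8}  B6 = {0, 3, 4, 7}
Tree: B1–B2, B2–B3, B1–B4, B4–B5, B1–B6

The largest bag has 4 vertices, giving width 3; this decomposition certifies tw(G) ≤ 3. Conversely, {0, 2, 4, 8} is a clique of size 4, and the vertices of any clique must share a bag in every tree decomposition; so some bag has ≥ 4 vertices and tw(G) ≥ 3. Hence tw(G) = 3 exactly.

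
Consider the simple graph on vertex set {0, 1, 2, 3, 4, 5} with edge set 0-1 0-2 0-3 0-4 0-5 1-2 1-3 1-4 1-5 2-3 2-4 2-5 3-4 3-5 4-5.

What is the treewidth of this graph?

A width-5 tree decomposition is:
Bags: B1 = {0, 1, 2, 3, 4, 5}
Tree: (single bag)
With just one bag of size 6, the width is 6 − 1 = 5, so tw(G) ≤ 5. On the other hand G contains the 6-clique {0, 1, 2, 3, 4, 5}. A clique must lie in a single bag of any decomposition, so no decomposition can have width below 5. The upper and lower bounds meet at 5, so that is the treewidth.

5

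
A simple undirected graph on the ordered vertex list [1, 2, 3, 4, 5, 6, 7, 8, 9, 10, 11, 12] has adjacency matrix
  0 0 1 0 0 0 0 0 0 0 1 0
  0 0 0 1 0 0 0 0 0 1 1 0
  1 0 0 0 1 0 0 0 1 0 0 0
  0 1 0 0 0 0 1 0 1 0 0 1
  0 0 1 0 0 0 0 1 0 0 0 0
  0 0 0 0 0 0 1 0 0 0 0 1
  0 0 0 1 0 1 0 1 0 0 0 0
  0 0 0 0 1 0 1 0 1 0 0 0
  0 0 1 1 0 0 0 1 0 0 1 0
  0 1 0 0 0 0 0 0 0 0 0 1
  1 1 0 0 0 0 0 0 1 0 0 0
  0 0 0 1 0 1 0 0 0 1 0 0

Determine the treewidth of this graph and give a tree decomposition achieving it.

Each bag holds 4 vertices, so the decomposition has width 3, which upper-bounds the treewidth. For the lower bound: the 4 vertex sets {6,10,12}, {7}, {4}, {2,8,9,11} are disjoint, each induces a connected subgraph, and every pair is joined by at least one edge of G. Contracting each set to a single vertex therefore yields K_{4} as a minor, and since treewidth is minor-monotone, tw(G) ≥ tw(K_{4}) = 3. Combining the bounds, tw(G) = 3.

Treewidth 3.
One optimal decomposition is:
Bags: B1 = {6, 7, 10, 12}  B2 = {4, 7, 10, 12}  B3 = {2, 4, 7, 10}  B4 = {2, 4, 7, 8}  B5 = {2, 4, 8, 9}  B6 = {2, 8, 9, 11}  B7 = {5, 8, 9, 11}  B8 = {3, 5, 9, 11}  B9 = {1, 3, 5, 11}
Tree: B1–B2, B2–B3, B3–B4, B4–B5, B5–B6, B6–B7, B7–B8, B8–B9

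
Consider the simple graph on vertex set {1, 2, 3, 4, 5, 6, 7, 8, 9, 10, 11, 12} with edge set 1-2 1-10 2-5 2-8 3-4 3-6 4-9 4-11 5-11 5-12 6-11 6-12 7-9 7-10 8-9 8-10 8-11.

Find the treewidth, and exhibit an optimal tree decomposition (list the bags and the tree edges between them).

Treewidth 3.
Bags: B1 = {1, 2, 7, 10}  B2 = {2, 7, 8, 10}  B3 = {2, 7, 8, 9}  B4 = {2, 5, 8, 9}  B5 = {5, 8, 9, 11}  B6 = {4, 5, 9, 11}  B7 = {4, 5, 11, 12}  B8 = {4, 6, 11, 12}  B9 = {3, 4, 6, 12}
Tree: B1–B2, B2–B3, B3–B4, B4–B5, B5–B6, B6–B7, B7–B8, B8–B9

Each bag holds 4 vertices, so the decomposition has width 3, which upper-bounds the treewidth. For the lower bound: the 4 vertex sets {1,7,10}, {2}, {8}, {4,5,9,11} are disjoint, each induces a connected subgraph, and every pair is joined by at least one edge of G. Contracting each set to a single vertex therefore yields K_{4} as a minor, and since treewidth is minor-monotone, tw(G) ≥ tw(K_{4}) = 3. Hence tw(G) = 3 exactly.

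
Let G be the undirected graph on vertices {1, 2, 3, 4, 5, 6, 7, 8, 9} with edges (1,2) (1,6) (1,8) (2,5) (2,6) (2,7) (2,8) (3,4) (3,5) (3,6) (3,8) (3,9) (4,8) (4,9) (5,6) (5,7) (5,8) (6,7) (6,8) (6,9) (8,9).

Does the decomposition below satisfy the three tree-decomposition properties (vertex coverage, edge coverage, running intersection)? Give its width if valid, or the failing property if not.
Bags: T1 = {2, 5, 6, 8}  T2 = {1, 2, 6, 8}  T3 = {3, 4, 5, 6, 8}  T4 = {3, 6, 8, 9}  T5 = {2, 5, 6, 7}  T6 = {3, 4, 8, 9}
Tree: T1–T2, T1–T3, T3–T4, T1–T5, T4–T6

No — bags containing vertex 4 are not connected in the tree.

A tree decomposition must satisfy three properties: every vertex lies in some bag; for every edge, both endpoints lie together in some bag; and for every vertex, the bags containing it form a connected subtree. Here bags containing vertex 4 are not connected in the tree, so the decomposition is invalid.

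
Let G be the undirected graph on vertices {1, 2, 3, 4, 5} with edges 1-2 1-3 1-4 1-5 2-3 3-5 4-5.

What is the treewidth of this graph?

A width-2 tree decomposition is:
Bags: B1 = {1, 4, 5}  B2 = {1, 3, 5}  B3 = {1, 2, 3}
Tree: B1–B2, B2–B3
Every bag has size at most 3, so the width is 3 − 1 = 2 and tw(G) ≤ 2. For the lower bound, the 3 vertices {1, 2, 3} are pairwise adjacent, and any tree decomposition puts a clique entirely inside one bag — forcing width ≥ 2. Hence tw(G) = 2 exactly.

2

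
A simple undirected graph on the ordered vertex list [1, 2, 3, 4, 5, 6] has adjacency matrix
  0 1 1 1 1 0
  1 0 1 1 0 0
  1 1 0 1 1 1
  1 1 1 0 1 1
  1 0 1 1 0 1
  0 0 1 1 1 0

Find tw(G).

3

A width-3 tree decomposition is:
Bags: B1 = {1, 3, 4, 5}  B2 = {3, 4, 5, 6}  B3 = {1, 2, 3, 4}
Tree: B1–B2, B1–B3
Each bag holds 4 vertices, so the decomposition has width 3, which upper-bounds the treewidth. For the lower bound, the 4 vertices {1, 2, 3, 4} are pairwise adjacent, and any tree decomposition puts a clique entirely inside one bag — forcing width ≥ 3. The upper and lower bounds meet at 3, so that is the treewidth.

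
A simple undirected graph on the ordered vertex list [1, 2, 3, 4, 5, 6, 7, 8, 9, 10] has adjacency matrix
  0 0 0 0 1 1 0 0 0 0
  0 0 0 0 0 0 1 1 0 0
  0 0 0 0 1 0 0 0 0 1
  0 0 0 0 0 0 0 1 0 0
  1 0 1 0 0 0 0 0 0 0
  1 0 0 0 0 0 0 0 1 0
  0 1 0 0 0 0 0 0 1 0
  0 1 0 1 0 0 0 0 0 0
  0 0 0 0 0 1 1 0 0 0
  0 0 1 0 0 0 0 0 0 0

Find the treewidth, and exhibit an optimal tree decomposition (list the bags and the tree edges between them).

Each bag holds 2 vertices, so the decomposition has width 1, which upper-bounds the treewidth. Any graph with an edge has treewidth ≥ 1, and G has the edge 10–3. The upper and lower bounds meet at 1, so that is the treewidth.

Treewidth 1.
Bags: B1 = {3, 10}  B2 = {3, 5}  B3 = {1, 5}  B4 = {1, 6}  B5 = {6, 9}  B6 = {7, 9}  B7 = {2, 7}  B8 = {2, 8}  B9 = {4, 8}
Tree: B1–B2, B2–B3, B3–B4, B4–B5, B5–B6, B6–B7, B7–B8, B8–B9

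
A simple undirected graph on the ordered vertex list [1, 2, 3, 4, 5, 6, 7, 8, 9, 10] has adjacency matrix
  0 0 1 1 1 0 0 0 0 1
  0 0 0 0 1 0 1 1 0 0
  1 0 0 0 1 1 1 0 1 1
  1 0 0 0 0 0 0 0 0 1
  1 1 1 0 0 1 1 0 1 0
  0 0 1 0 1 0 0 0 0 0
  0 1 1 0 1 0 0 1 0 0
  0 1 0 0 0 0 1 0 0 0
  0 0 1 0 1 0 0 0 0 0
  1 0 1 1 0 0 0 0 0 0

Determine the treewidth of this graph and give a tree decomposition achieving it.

Every bag has size at most 3, so the width is 3 − 1 = 2 and tw(G) ≤ 2. For the lower bound, the 3 vertices {2, 7, 8} are pairwise adjacent, and any tree decomposition puts a clique entirely inside one bag — forcing width ≥ 2. Therefore the treewidth is 2.

Treewidth 2.
One such decomposition:
Bags: B1 = {3, 5, 6}  B2 = {3, 5, 7}  B3 = {1, 3, 5}  B4 = {1, 3, 10}  B5 = {2, 5, 7}  B6 = {2, 7, 8}  B7 = {3, 5, 9}  B8 = {1, 4, 10}
Tree: B1–B2, B2–B3, B3–B4, B2–B5, B5–B6, B1–B7, B4–B8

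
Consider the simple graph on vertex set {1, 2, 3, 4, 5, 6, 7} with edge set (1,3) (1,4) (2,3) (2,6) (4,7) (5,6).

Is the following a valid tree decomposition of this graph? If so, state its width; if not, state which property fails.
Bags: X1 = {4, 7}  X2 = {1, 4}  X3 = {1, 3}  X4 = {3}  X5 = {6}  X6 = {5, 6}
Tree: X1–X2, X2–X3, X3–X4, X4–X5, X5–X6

A tree decomposition must satisfy three properties: every vertex lies in some bag; for every edge, both endpoints lie together in some bag; and for every vertex, the bags containing it form a connected subtree. Here vertex 2 appears in no bag, so the decomposition is invalid.

No — vertex 2 appears in no bag.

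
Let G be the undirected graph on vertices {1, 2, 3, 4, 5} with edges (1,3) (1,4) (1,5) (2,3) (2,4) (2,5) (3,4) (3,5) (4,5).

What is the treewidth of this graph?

3

A width-3 tree decomposition is:
Bags: B1 = {2, 3, 4, 5}  B2 = {1, 3, 4, 5}
Tree: B1–B2
Each bag holds 4 vertices, so the decomposition has width 3, which upper-bounds the treewidth. On the other hand G contains the 4-clique {1, 3, 4, 5}. A clique must lie in a single bag of any decomposition, so no decomposition can have width below 3. Therefore the treewidth is 3.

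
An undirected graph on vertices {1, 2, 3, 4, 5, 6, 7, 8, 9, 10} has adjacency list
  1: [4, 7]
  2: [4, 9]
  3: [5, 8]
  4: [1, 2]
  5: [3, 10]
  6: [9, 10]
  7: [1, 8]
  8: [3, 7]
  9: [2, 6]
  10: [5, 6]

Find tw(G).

2

A width-2 tree decomposition is:
Bags: B1 = {2, 4, 9}  B2 = {1, 4, 9}  B3 = {1, 7, 9}  B4 = {7, 8, 9}  B5 = {3, 8, 9}  B6 = {3, 5, 9}  B7 = {5, 9, 10}  B8 = {6, 9, 10}
Tree: B1–B2, B2–B3, B3–B4, B4–B5, B5–B6, B6–B7, B7–B8
Every bag has size at most 3, so the width is 3 − 1 = 2 and tw(G) ≤ 2. Since 9–2–4–1–7–8–3–5–10–6–9 is a cycle in G, G is not acyclic. Forests are exactly the graphs of treewidth ≤ 1, so tw(G) ≥ 2. The upper and lower bounds meet at 2, so that is the treewidth.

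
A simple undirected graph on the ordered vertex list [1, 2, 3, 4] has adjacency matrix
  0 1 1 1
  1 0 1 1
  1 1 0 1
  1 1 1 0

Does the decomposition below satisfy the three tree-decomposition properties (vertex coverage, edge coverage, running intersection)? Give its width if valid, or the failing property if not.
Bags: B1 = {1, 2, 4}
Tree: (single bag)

No — vertex 3 appears in no bag.

A tree decomposition must satisfy three properties: every vertex lies in some bag; for every edge, both endpoints lie together in some bag; and for every vertex, the bags containing it form a connected subtree. Here vertex 3 appears in no bag, so the decomposition is invalid.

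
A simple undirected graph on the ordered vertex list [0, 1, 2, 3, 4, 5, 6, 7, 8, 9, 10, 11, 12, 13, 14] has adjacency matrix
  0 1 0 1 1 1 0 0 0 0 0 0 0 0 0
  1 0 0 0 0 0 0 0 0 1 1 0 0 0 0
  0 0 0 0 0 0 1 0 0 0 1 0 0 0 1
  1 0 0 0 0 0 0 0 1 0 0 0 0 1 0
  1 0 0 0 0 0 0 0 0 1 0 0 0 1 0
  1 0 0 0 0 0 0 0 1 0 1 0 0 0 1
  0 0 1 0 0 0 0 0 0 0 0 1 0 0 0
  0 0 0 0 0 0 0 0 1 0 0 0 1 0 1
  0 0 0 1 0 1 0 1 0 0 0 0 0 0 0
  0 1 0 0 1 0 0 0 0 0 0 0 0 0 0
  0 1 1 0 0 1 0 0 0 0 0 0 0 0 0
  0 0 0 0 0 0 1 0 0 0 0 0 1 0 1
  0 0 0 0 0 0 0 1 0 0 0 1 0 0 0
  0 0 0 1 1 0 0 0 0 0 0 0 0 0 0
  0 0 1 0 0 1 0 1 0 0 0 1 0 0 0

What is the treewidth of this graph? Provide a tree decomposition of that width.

Treewidth 3.
One such decomposition:
Bags: B1 = {6, 7, 11, 12}  B2 = {6, 7, 11, 14}  B3 = {2, 6, 7, 14}  B4 = {2, 7, 8, 14}  B5 = {2, 5, 8, 14}  B6 = {2, 5, 8, 10}  B7 = {3, 5, 8, 10}  B8 = {0, 3, 5, 10}  B9 = {0, 1, 3, 10}  B10 = {0, 1, 3, 13}  B11 = {0, 1, 4, 13}  B12 = {1, 4, 9, 13}
Tree: B1–B2, B2–B3, B3–B4, B4–B5, B5–B6, B6–B7, B7–B8, B8–B9, B9–B10, B10–B11, B11–B12

Each bag holds 4 vertices, so the decomposition has width 3, which upper-bounds the treewidth. For the lower bound: the 4 vertex sets {6,11,12}, {7}, {14}, {2,5,8,10} are disjoint, each induces a connected subgraph, and every pair is joined by at least one edge of G. Contracting each set to a single vertex therefore yields K_{4} as a minor, and since treewidth is minor-monotone, tw(G) ≥ tw(K_{4}) = 3. Combining the bounds, tw(G) = 3.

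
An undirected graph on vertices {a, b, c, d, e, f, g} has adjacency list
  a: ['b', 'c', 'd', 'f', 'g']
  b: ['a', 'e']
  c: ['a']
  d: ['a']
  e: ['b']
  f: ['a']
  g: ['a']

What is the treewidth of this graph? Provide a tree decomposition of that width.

Treewidth 1.
Bags: B1 = {a, c}  B2 = {a, d}  B3 = {a, g}  B4 = {a, b}  B5 = {a, f}  B6 = {b, e}
Tree: B1–B2, B1–B3, B3–B4, B1–B5, B4–B6

Each bag holds 2 vertices, so the decomposition has width 1, which upper-bounds the treewidth. Any graph with an edge has treewidth ≥ 1, and G has the edge c–a. Combining the bounds, tw(G) = 1.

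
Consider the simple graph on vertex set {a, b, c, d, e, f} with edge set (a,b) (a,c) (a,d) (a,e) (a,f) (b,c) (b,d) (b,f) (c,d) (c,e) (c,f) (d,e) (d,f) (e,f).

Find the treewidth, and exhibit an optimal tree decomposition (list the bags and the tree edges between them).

Treewidth 4.
One such decomposition:
Bags: B1 = {a, c, d, e, f}  B2 = {a, b, c, d, f}
Tree: B1–B2

Every bag has size at most 5, so the width is 5 − 1 = 4 and tw(G) ≤ 4. On the other hand G contains the 5-clique {a, c, d, e, f}. A clique must lie in a single bag of any decomposition, so no decomposition can have width below 4. Combining the bounds, tw(G) = 4.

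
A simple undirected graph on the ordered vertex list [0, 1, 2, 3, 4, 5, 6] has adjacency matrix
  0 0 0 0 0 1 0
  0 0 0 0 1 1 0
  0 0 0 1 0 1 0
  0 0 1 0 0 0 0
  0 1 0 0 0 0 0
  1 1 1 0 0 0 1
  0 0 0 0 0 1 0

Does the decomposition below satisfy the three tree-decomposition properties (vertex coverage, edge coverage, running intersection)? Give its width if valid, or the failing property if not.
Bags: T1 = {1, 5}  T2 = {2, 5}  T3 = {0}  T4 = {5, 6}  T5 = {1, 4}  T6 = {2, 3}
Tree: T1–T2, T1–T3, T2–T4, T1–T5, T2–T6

No — edge (5,0) lies in no bag.

A tree decomposition must satisfy three properties: every vertex lies in some bag; for every edge, both endpoints lie together in some bag; and for every vertex, the bags containing it form a connected subtree. Here edge (5,0) lies in no bag, so the decomposition is invalid.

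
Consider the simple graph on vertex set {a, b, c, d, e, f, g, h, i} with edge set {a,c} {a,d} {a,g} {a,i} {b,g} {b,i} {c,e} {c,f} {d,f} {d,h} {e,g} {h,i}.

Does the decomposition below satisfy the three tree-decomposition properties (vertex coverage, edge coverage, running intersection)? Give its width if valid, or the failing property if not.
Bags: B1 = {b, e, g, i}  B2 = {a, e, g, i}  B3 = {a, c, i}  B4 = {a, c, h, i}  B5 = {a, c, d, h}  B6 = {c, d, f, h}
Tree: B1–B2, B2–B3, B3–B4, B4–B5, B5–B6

No — edge (e,c) lies in no bag.

A tree decomposition must satisfy three properties: every vertex lies in some bag; for every edge, both endpoints lie together in some bag; and for every vertex, the bags containing it form a connected subtree. Here edge (e,c) lies in no bag, so the decomposition is invalid.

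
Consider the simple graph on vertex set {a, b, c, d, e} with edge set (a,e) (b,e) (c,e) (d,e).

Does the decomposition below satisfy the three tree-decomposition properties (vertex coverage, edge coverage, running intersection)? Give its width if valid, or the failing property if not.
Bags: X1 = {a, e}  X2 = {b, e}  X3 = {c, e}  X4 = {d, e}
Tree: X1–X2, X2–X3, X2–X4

Yes; width 1.

Every vertex of G appears in some bag (union = {a, b, c, d, e}); every edge is covered by a bag; and for each vertex v the set of bags containing v is connected in the bag tree. The decomposition is therefore valid. The largest bag has 2 vertices, so the width is 1.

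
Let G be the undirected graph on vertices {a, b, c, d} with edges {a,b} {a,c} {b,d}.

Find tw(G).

1

A width-1 tree decomposition is:
Bags: B1 = {b, d}  B2 = {a, b}  B3 = {a, c}
Tree: B1–B2, B2–B3
Each bag holds 2 vertices, so the decomposition has width 1, which upper-bounds the treewidth. G has an edge, so its treewidth is at least 1. Hence tw(G) = 1 exactly.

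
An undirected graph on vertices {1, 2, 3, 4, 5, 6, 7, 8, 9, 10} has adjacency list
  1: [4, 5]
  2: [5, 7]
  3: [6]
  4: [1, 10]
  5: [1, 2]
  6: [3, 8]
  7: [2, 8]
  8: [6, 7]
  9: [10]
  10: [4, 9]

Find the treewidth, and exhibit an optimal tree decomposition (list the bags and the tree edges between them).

Treewidth 1.
One such decomposition:
Bags: B1 = {9, 10}  B2 = {4, 10}  B3 = {1, 4}  B4 = {1, 5}  B5 = {2, 5}  B6 = {2, 7}  B7 = {7, 8}  B8 = {6, 8}  B9 = {3, 6}
Tree: B1–B2, B2–B3, B3–B4, B4–B5, B5–B6, B6–B7, B7–B8, B8–B9

Each bag holds 2 vertices, so the decomposition has width 1, which upper-bounds the treewidth. G has an edge, so its treewidth is at least 1. Hence tw(G) = 1 exactly.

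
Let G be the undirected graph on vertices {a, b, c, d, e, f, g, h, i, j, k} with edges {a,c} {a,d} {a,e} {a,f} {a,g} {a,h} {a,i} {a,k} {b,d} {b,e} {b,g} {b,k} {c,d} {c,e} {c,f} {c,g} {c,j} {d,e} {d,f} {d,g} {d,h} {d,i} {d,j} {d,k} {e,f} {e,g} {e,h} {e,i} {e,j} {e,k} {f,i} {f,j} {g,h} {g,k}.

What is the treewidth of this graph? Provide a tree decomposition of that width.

Each bag holds 5 vertices, so the decomposition has width 4, which upper-bounds the treewidth. On the other hand G contains the 5-clique {c, d, e, f, j}. A clique must lie in a single bag of any decomposition, so no decomposition can have width below 4. The upper and lower bounds meet at 4, so that is the treewidth.

Treewidth 4.
Bags: B1 = {a, c, d, e, f}  B2 = {a, c, d, e, g}  B3 = {a, d, e, f, i}  B4 = {a, d, e, g, k}  B5 = {a, d, e, g, h}  B6 = {b, d, e, g, k}  B7 = {c, d, e, f, j}
Tree: B1–B2, B1–B3, B2–B4, B4–B5, B4–B6, B1–B7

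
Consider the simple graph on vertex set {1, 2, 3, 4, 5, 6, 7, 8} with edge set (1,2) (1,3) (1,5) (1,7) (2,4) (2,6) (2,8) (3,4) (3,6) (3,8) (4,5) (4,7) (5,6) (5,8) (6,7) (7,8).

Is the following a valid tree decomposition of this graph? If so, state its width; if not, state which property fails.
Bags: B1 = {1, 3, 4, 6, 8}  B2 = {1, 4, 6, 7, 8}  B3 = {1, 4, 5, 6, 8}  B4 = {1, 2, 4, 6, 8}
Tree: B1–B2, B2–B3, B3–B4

Yes; width 4.

Every vertex of G appears in some bag (union = {1, 2, 3, 4, 5, 6, 7, 8}); every edge is covered by a bag; and for each vertex v the set of bags containing v is connected in the bag tree. The decomposition is therefore valid. The largest bag has 5 vertices, so the width is 4.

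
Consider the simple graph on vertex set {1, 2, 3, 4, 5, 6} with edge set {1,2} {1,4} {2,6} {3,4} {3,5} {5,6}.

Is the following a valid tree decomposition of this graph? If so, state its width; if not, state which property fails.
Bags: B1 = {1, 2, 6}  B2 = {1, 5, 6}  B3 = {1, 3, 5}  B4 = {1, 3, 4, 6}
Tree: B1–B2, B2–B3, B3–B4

A tree decomposition must satisfy three properties: every vertex lies in some bag; for every edge, both endpoints lie together in some bag; and for every vertex, the bags containing it form a connected subtree. Here bags containing vertex 6 are not connected in the tree, so the decomposition is invalid.

No — bags containing vertex 6 are not connected in the tree.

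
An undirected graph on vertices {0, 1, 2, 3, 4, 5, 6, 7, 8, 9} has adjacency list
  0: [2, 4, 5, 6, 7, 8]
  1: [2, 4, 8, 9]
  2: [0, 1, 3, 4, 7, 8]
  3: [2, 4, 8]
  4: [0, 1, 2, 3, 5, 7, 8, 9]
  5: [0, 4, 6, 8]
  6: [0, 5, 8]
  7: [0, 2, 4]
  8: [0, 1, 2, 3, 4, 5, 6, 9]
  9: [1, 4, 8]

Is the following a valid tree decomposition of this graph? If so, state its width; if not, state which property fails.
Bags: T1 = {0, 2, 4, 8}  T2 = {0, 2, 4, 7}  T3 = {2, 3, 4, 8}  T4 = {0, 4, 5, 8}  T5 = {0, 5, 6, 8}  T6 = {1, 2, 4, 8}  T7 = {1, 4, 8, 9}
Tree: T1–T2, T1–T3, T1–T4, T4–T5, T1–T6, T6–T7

Yes; width 3.

Every vertex of G appears in some bag (union = {0, 1, 2, 3, 4, 5, 6, 7, 8, 9}); every edge is covered by a bag; and for each vertex v the set of bags containing v is connected in the bag tree. The decomposition is therefore valid. The largest bag has 4 vertices, so the width is 3.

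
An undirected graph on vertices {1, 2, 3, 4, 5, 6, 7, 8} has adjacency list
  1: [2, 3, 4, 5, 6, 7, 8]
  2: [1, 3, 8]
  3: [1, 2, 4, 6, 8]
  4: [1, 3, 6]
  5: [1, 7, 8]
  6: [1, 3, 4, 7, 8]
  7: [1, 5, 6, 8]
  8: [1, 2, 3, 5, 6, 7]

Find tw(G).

A width-3 tree decomposition is:
Bags: B1 = {1, 5, 7, 8}  B2 = {1, 6, 7, 8}  B3 = {1, 3, 6, 8}  B4 = {1, 3, 4, 6}  B5 = {1, 2, 3, 8}
Tree: B1–B2, B2–B3, B3–B4, B3–B5
Each bag holds 4 vertices, so the decomposition has width 3, which upper-bounds the treewidth. Conversely, {1, 2, 3, 8} is a clique of size 4, and the vertices of any clique must share a bag in every tree decomposition; so some bag has ≥ 4 vertices and tw(G) ≥ 3. Hence tw(G) = 3 exactly.

3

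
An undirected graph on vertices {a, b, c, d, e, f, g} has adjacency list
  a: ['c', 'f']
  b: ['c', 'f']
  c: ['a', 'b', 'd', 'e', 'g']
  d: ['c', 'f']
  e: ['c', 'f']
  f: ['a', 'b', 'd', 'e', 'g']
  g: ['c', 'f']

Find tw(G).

2

A width-2 tree decomposition is:
Bags: B1 = {c, f, g}  B2 = {b, c, f}  B3 = {c, e, f}  B4 = {c, d, f}  B5 = {a, c, f}
Tree: B1–B2, B2–B3, B3–B4, B4–B5
Each bag holds 3 vertices, so the decomposition has width 2, which upper-bounds the treewidth. For the lower bound, G contains the cycle f–g–c–b–f, so G is not a forest; only forests have treewidth ≤ 1, hence tw(G) ≥ 2. Combining the bounds, tw(G) = 2.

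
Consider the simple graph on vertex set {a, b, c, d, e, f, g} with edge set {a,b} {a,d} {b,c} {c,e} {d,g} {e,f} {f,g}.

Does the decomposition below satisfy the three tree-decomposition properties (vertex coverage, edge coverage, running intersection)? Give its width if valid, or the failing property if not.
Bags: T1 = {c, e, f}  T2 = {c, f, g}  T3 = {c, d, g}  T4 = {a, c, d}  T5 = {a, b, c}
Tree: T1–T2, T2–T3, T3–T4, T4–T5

Vertex coverage: the bags together contain {a, b, c, d, e, f, g}, the full vertex set. Edge coverage: each edge of G has both endpoints in at least one bag. Running intersection: for every vertex, the bags containing it form a connected subtree. All three properties hold, so this is a valid tree decomposition of width max|bag| − 1 = 2, and hence tw(G) ≤ 2.

Yes; width 2.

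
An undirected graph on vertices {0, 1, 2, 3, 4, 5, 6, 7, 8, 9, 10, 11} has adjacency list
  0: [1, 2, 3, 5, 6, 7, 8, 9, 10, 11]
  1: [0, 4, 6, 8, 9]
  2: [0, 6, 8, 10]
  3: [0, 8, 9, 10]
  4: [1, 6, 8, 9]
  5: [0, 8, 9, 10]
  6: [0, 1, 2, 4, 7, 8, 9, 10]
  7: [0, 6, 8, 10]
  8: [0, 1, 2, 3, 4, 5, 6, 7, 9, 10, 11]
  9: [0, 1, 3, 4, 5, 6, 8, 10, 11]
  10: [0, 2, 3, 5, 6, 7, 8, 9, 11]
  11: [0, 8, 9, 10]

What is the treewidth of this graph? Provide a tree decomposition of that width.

Every bag has size at most 5, so the width is 5 − 1 = 4 and tw(G) ≤ 4. On the other hand G contains the 5-clique {0, 1, 6, 8, 9}. A clique must lie in a single bag of any decomposition, so no decomposition can have width below 4. Therefore the treewidth is 4.

Treewidth 4.
Bags: B1 = {1, 4, 6, 8, 9}  B2 = {0, 1, 6, 8, 9}  B3 = {0, 6, 8, 9, 10}  B4 = {0, 6, 7, 8, 10}  B5 = {0, 8, 9, 10, 11}  B6 = {0, 5, 8, 9, 10}  B7 = {0, 3, 8, 9, 10}  B8 = {0, 2, 6, 8, 10}
Tree: B1–B2, B2–B3, B3–B4, B3–B5, B5–B6, B3–B7, B4–B8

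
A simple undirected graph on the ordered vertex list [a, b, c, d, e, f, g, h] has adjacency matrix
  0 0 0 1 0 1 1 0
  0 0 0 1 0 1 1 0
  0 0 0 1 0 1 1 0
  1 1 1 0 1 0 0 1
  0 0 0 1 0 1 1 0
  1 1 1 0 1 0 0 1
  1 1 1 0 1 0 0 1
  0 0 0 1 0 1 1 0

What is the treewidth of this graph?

3

A width-3 tree decomposition is:
Bags: B1 = {d, f, g, h}  B2 = {b, d, f, g}  B3 = {c, d, f, g}  B4 = {d, e, f, g}  B5 = {a, d, f, g}
Tree: B1–B2, B2–B3, B3–B4, B4–B5
Every bag has size at most 4, so the width is 4 − 1 = 3 and tw(G) ≤ 3. For the lower bound: the 4 vertex sets {f,h}, {b,d}, {g}, {c} are disjoint, each induces a connected subgraph, and every pair is joined by at least one edge of G. Contracting each set to a single vertex therefore yields K_{4} as a minor, and since treewidth is minor-monotone, tw(G) ≥ tw(K_{4}) = 3. The upper and lower bounds meet at 3, so that is the treewidth.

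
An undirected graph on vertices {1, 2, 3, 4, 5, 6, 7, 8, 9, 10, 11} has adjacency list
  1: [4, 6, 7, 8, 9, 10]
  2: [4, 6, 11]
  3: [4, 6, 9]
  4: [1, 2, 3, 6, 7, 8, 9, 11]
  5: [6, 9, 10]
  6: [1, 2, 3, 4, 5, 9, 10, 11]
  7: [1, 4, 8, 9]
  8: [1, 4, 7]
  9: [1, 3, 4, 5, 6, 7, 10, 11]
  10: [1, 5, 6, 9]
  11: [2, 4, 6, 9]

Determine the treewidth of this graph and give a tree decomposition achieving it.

Every bag has size at most 4, so the width is 4 − 1 = 3 and tw(G) ≤ 3. For the lower bound, the 4 vertices {1, 6, 9, 10} are pairwise adjacent, and any tree decomposition puts a clique entirely inside one bag — forcing width ≥ 3. Therefore the treewidth is 3.

Treewidth 3.
Bags: B1 = {1, 4, 6, 9}  B2 = {1, 6, 9, 10}  B3 = {1, 4, 7, 9}  B4 = {1, 4, 7, 8}  B5 = {3, 4, 6, 9}  B6 = {5, 6, 9, 10}  B7 = {4, 6, 9, 11}  B8 = {2, 4, 6, 11}
Tree: B1–B2, B1–B3, B3–B4, B1–B5, B2–B6, B1–B7, B7–B8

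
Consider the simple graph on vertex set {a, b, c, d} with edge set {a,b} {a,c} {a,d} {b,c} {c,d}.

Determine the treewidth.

A width-2 tree decomposition is:
Bags: B1 = {a, b, c}  B2 = {a, c, d}
Tree: B1–B2
The largest bag has 3 vertices, giving width 2; this decomposition certifies tw(G) ≤ 2. Conversely, {a, c, d} is a clique of size 3, and the vertices of any clique must share a bag in every tree decomposition; so some bag has ≥ 3 vertices and tw(G) ≥ 2. Therefore the treewidth is 2.

2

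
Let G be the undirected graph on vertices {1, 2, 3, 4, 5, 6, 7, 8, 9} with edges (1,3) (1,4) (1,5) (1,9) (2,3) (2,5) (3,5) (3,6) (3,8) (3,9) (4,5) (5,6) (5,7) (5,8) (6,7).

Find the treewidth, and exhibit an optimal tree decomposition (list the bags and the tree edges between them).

Each bag holds 3 vertices, so the decomposition has width 2, which upper-bounds the treewidth. For the lower bound, the 3 vertices {1, 3, 9} are pairwise adjacent, and any tree decomposition puts a clique entirely inside one bag — forcing width ≥ 2. Hence tw(G) = 2 exactly.

Treewidth 2.
One such decomposition:
Bags: B1 = {3, 5, 6}  B2 = {5, 6, 7}  B3 = {1, 3, 5}  B4 = {2, 3, 5}  B5 = {3, 5, 8}  B6 = {1, 4, 5}  B7 = {1, 3, 9}
Tree: B1–B2, B1–B3, B1–B4, B1–B5, B3–B6, B3–B7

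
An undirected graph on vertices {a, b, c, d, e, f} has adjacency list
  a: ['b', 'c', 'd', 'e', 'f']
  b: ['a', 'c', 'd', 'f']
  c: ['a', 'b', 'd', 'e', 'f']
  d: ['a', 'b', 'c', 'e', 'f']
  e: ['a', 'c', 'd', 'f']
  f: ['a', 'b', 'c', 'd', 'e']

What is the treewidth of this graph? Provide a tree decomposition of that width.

Treewidth 4.
Bags: B1 = {a, c, d, e, f}  B2 = {a, b, c, d, f}
Tree: B1–B2

Each bag holds 5 vertices, so the decomposition has width 4, which upper-bounds the treewidth. For the lower bound, the 5 vertices {a, c, d, e, f} are pairwise adjacent, and any tree decomposition puts a clique entirely inside one bag — forcing width ≥ 4. Hence tw(G) = 4 exactly.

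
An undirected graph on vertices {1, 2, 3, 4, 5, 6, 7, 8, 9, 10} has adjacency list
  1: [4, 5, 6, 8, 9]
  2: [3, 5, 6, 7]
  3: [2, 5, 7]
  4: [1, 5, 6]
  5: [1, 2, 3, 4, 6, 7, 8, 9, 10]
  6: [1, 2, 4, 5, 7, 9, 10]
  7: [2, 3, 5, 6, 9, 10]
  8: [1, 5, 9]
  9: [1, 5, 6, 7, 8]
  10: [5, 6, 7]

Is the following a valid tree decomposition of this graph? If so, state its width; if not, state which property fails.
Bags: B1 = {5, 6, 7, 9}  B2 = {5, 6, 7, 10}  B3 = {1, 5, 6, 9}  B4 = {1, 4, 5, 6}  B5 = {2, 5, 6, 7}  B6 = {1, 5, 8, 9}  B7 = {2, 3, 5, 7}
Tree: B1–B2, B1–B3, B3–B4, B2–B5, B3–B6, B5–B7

Yes; width 3.

Vertex coverage: the bags together contain {1, 2, 3, 4, 5, 6, 7, 8, 9, 10}, the full vertex set. Edge coverage: each edge of G has both endpoints in at least one bag. Running intersection: for every vertex, the bags containing it form a connected subtree. All three properties hold, so this is a valid tree decomposition of width max|bag| − 1 = 3, and hence tw(G) ≤ 3.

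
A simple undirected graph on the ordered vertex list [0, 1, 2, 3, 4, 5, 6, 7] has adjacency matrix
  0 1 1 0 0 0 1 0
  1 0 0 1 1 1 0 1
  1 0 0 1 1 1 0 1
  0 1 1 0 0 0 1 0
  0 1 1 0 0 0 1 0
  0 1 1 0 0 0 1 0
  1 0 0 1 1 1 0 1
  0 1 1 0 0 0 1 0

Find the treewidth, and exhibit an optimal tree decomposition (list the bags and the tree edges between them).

Treewidth 3.
One such decomposition:
Bags: B1 = {1, 2, 6, 7}  B2 = {0, 1, 2, 6}  B3 = {1, 2, 3, 6}  B4 = {1, 2, 4, 6}  B5 = {1, 2, 5, 6}
Tree: B1–B2, B2–B3, B3–B4, B4–B5

Every bag has size at most 4, so the width is 4 − 1 = 3 and tw(G) ≤ 3. For the lower bound: the 4 vertex sets {1,7}, {0,6}, {2}, {3} are disjoint, each induces a connected subgraph, and every pair is joined by at least one edge of G. Contracting each set to a single vertex therefore yields K_{4} as a minor, and since treewidth is minor-monotone, tw(G) ≥ tw(K_{4}) = 3. Hence tw(G) = 3 exactly.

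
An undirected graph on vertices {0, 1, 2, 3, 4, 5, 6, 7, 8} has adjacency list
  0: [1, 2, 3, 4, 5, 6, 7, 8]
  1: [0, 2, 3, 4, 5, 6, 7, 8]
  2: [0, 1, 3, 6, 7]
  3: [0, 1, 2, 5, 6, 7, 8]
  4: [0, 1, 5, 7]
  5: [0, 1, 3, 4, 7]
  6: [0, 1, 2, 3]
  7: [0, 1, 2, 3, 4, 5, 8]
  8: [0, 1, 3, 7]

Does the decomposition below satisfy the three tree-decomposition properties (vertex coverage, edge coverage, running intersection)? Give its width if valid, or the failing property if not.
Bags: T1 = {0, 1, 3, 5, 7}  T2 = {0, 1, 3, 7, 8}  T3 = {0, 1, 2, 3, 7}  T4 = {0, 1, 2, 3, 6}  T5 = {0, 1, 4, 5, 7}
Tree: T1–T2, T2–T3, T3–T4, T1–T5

Every vertex of G appears in some bag (union = {0, 1, 2, 3, 4, 5, 6, 7, 8}); every edge is covered by a bag; and for each vertex v the set of bags containing v is connected in the bag tree. The decomposition is therefore valid. The largest bag has 5 vertices, so the width is 4.

Yes; width 4.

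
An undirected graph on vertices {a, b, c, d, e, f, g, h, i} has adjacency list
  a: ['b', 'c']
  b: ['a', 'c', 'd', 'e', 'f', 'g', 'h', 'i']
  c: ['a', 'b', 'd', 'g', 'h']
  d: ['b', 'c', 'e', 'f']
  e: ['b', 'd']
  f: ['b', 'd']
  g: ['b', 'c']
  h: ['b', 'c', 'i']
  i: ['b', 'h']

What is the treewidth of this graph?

2

A width-2 tree decomposition is:
Bags: B1 = {b, c, h}  B2 = {b, c, g}  B3 = {b, c, d}  B4 = {a, b, c}  B5 = {b, d, f}  B6 = {b, h, i}  B7 = {b, d, e}
Tree: B1–B2, B1–B3, B3–B4, B3–B5, B1–B6, B5–B7
The largest bag has 3 vertices, giving width 2; this decomposition certifies tw(G) ≤ 2. For the lower bound, the 3 vertices {b, d, e} are pairwise adjacent, and any tree decomposition puts a clique entirely inside one bag — forcing width ≥ 2. The upper and lower bounds meet at 2, so that is the treewidth.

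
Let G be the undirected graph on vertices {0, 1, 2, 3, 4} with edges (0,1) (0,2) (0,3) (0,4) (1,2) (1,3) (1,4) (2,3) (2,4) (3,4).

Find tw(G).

4

A width-4 tree decomposition is:
Bags: B1 = {0, 1, 2, 3, 4}
Tree: (single bag)
With just one bag of size 5, the width is 5 − 1 = 4, so tw(G) ≤ 4. For the lower bound, the 5 vertices {0, 1, 2, 3, 4} are pairwise adjacent, and any tree decomposition puts a clique entirely inside one bag — forcing width ≥ 4. Combining the bounds, tw(G) = 4.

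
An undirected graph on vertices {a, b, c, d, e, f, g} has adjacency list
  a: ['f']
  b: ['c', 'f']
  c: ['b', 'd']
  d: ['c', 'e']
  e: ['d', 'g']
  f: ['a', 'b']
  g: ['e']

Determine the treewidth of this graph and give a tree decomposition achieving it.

Treewidth 1.
One such decomposition:
Bags: B1 = {e, g}  B2 = {d, e}  B3 = {c, d}  B4 = {b, c}  B5 = {b, f}  B6 = {a, f}
Tree: B1–B2, B2–B3, B3–B4, B4–B5, B5–B6

Each bag holds 2 vertices, so the decomposition has width 1, which upper-bounds the treewidth. Any graph with an edge has treewidth ≥ 1, and G has the edge g–e. Combining the bounds, tw(G) = 1.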